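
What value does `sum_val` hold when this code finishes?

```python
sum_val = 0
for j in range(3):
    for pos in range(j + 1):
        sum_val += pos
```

Let's trace through this code step by step.

Initialize: sum_val = 0
Entering loop: for j in range(3):

After execution: sum_val = 4
4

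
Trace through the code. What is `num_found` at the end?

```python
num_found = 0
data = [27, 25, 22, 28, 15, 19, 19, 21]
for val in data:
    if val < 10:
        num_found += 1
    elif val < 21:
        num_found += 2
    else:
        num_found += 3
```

Let's trace through this code step by step.

Initialize: num_found = 0
Initialize: data = [27, 25, 22, 28, 15, 19, 19, 21]
Entering loop: for val in data:

After execution: num_found = 21
21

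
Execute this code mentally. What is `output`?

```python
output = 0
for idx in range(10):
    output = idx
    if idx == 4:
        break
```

Let's trace through this code step by step.

Initialize: output = 0
Entering loop: for idx in range(10):

After execution: output = 4
4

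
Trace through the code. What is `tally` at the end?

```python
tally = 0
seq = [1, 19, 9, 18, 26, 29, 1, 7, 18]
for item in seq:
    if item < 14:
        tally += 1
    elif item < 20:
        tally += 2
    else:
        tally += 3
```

Let's trace through this code step by step.

Initialize: tally = 0
Initialize: seq = [1, 19, 9, 18, 26, 29, 1, 7, 18]
Entering loop: for item in seq:

After execution: tally = 16
16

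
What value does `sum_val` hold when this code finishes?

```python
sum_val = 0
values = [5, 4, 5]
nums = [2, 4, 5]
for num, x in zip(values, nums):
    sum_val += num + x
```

Let's trace through this code step by step.

Initialize: sum_val = 0
Initialize: values = [5, 4, 5]
Initialize: nums = [2, 4, 5]
Entering loop: for num, x in zip(values, nums):

After execution: sum_val = 25
25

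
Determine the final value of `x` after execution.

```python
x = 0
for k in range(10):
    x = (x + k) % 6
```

Let's trace through this code step by step.

Initialize: x = 0
Entering loop: for k in range(10):

After execution: x = 3
3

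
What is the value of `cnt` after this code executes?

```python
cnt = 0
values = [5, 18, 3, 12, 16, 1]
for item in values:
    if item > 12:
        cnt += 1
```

Let's trace through this code step by step.

Initialize: cnt = 0
Initialize: values = [5, 18, 3, 12, 16, 1]
Entering loop: for item in values:

After execution: cnt = 2
2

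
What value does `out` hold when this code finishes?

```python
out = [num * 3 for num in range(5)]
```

Let's trace through this code step by step.

Initialize: out = [num * 3 for num in range(5)]

After execution: out = [0, 3, 6, 9, 12]
[0, 3, 6, 9, 12]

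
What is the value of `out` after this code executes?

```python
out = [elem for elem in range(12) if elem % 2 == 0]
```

Let's trace through this code step by step.

Initialize: out = [elem for elem in range(12) if elem % 2 == 0]

After execution: out = [0, 2, 4, 6, 8, 10]
[0, 2, 4, 6, 8, 10]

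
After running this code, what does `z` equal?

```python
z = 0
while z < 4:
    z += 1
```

Let's trace through this code step by step.

Initialize: z = 0
Entering loop: while z < 4:

After execution: z = 4
4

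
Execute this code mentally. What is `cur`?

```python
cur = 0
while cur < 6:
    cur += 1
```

Let's trace through this code step by step.

Initialize: cur = 0
Entering loop: while cur < 6:

After execution: cur = 6
6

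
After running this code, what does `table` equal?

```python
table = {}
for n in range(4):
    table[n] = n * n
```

Let's trace through this code step by step.

Initialize: table = {}
Entering loop: for n in range(4):

After execution: table = {0: 0, 1: 1, 2: 4, 3: 9}
{0: 0, 1: 1, 2: 4, 3: 9}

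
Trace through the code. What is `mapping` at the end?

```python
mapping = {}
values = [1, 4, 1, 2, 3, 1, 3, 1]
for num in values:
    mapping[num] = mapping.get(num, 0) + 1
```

Let's trace through this code step by step.

Initialize: mapping = {}
Initialize: values = [1, 4, 1, 2, 3, 1, 3, 1]
Entering loop: for num in values:

After execution: mapping = {1: 4, 4: 1, 2: 1, 3: 2}
{1: 4, 4: 1, 2: 1, 3: 2}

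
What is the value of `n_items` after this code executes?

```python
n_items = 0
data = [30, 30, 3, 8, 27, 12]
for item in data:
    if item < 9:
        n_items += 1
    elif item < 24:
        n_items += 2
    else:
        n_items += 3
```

Let's trace through this code step by step.

Initialize: n_items = 0
Initialize: data = [30, 30, 3, 8, 27, 12]
Entering loop: for item in data:

After execution: n_items = 13
13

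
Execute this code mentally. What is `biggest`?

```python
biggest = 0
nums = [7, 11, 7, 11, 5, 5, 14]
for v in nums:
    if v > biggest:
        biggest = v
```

Let's trace through this code step by step.

Initialize: biggest = 0
Initialize: nums = [7, 11, 7, 11, 5, 5, 14]
Entering loop: for v in nums:

After execution: biggest = 14
14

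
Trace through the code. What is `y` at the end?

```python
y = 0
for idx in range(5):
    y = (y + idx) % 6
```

Let's trace through this code step by step.

Initialize: y = 0
Entering loop: for idx in range(5):

After execution: y = 4
4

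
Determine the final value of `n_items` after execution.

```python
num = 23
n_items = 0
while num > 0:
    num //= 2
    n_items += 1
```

Let's trace through this code step by step.

Initialize: num = 23
Initialize: n_items = 0
Entering loop: while num > 0:

After execution: n_items = 5
5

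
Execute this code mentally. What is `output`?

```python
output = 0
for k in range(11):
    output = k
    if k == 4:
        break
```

Let's trace through this code step by step.

Initialize: output = 0
Entering loop: for k in range(11):

After execution: output = 4
4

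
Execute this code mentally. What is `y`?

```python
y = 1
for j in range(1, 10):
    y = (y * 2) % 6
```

Let's trace through this code step by step.

Initialize: y = 1
Entering loop: for j in range(1, 10):

After execution: y = 2
2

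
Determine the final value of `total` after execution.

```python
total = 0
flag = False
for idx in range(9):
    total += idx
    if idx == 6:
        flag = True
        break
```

Let's trace through this code step by step.

Initialize: total = 0
Initialize: flag = False
Entering loop: for idx in range(9):

After execution: total = 21
21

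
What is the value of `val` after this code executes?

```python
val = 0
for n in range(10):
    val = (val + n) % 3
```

Let's trace through this code step by step.

Initialize: val = 0
Entering loop: for n in range(10):

After execution: val = 0
0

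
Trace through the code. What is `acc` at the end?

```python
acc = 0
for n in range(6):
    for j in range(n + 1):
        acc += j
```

Let's trace through this code step by step.

Initialize: acc = 0
Entering loop: for n in range(6):

After execution: acc = 35
35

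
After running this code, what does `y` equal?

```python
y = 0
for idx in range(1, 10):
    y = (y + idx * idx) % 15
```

Let's trace through this code step by step.

Initialize: y = 0
Entering loop: for idx in range(1, 10):

After execution: y = 0
0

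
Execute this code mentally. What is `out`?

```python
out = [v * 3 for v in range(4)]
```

Let's trace through this code step by step.

Initialize: out = [v * 3 for v in range(4)]

After execution: out = [0, 3, 6, 9]
[0, 3, 6, 9]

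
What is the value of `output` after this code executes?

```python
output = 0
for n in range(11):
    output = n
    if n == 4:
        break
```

Let's trace through this code step by step.

Initialize: output = 0
Entering loop: for n in range(11):

After execution: output = 4
4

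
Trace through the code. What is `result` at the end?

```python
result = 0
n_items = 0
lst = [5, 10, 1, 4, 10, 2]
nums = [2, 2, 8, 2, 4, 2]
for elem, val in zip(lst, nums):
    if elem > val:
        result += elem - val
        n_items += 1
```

Let's trace through this code step by step.

Initialize: result = 0
Initialize: n_items = 0
Initialize: lst = [5, 10, 1, 4, 10, 2]
Initialize: nums = [2, 2, 8, 2, 4, 2]
Entering loop: for elem, val in zip(lst, nums):

After execution: result = 19
19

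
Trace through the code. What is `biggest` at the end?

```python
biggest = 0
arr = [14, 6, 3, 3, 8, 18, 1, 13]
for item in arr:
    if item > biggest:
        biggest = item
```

Let's trace through this code step by step.

Initialize: biggest = 0
Initialize: arr = [14, 6, 3, 3, 8, 18, 1, 13]
Entering loop: for item in arr:

After execution: biggest = 18
18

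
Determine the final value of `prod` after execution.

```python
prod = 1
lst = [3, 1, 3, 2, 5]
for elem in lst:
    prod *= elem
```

Let's trace through this code step by step.

Initialize: prod = 1
Initialize: lst = [3, 1, 3, 2, 5]
Entering loop: for elem in lst:

After execution: prod = 90
90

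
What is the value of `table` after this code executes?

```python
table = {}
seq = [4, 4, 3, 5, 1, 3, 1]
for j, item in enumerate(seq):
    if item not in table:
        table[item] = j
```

Let's trace through this code step by step.

Initialize: table = {}
Initialize: seq = [4, 4, 3, 5, 1, 3, 1]
Entering loop: for j, item in enumerate(seq):

After execution: table = {4: 0, 3: 2, 5: 3, 1: 4}
{4: 0, 3: 2, 5: 3, 1: 4}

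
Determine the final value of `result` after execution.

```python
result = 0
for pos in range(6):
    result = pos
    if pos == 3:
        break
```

Let's trace through this code step by step.

Initialize: result = 0
Entering loop: for pos in range(6):

After execution: result = 3
3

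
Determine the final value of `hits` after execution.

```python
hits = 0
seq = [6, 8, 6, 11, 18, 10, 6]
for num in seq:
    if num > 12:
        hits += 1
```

Let's trace through this code step by step.

Initialize: hits = 0
Initialize: seq = [6, 8, 6, 11, 18, 10, 6]
Entering loop: for num in seq:

After execution: hits = 1
1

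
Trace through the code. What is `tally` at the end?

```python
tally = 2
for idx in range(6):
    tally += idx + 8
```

Let's trace through this code step by step.

Initialize: tally = 2
Entering loop: for idx in range(6):

After execution: tally = 65
65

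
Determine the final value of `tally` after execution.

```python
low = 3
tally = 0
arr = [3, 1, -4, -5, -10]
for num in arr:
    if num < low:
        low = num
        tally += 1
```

Let's trace through this code step by step.

Initialize: low = 3
Initialize: tally = 0
Initialize: arr = [3, 1, -4, -5, -10]
Entering loop: for num in arr:

After execution: tally = 4
4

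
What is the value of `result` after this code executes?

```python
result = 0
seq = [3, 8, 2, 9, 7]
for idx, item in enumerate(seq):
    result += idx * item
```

Let's trace through this code step by step.

Initialize: result = 0
Initialize: seq = [3, 8, 2, 9, 7]
Entering loop: for idx, item in enumerate(seq):

After execution: result = 67
67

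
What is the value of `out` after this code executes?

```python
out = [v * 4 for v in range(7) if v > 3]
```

Let's trace through this code step by step.

Initialize: out = [v * 4 for v in range(7) if v > 3]

After execution: out = [16, 20, 24]
[16, 20, 24]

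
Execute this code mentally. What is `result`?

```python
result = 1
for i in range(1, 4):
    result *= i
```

Let's trace through this code step by step.

Initialize: result = 1
Entering loop: for i in range(1, 4):

After execution: result = 6
6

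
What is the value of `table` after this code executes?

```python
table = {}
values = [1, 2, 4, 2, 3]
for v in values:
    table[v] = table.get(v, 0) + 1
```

Let's trace through this code step by step.

Initialize: table = {}
Initialize: values = [1, 2, 4, 2, 3]
Entering loop: for v in values:

After execution: table = {1: 1, 2: 2, 4: 1, 3: 1}
{1: 1, 2: 2, 4: 1, 3: 1}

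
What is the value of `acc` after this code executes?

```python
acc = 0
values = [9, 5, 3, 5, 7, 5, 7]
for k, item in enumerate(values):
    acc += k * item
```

Let's trace through this code step by step.

Initialize: acc = 0
Initialize: values = [9, 5, 3, 5, 7, 5, 7]
Entering loop: for k, item in enumerate(values):

After execution: acc = 121
121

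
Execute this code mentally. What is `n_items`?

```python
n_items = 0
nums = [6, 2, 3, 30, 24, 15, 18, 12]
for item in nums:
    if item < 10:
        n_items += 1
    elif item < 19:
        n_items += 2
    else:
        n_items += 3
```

Let's trace through this code step by step.

Initialize: n_items = 0
Initialize: nums = [6, 2, 3, 30, 24, 15, 18, 12]
Entering loop: for item in nums:

After execution: n_items = 15
15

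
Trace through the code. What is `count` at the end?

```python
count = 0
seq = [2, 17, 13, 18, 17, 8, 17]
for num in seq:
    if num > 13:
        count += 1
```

Let's trace through this code step by step.

Initialize: count = 0
Initialize: seq = [2, 17, 13, 18, 17, 8, 17]
Entering loop: for num in seq:

After execution: count = 4
4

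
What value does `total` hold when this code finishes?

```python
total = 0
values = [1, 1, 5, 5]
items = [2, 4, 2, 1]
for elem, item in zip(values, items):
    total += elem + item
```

Let's trace through this code step by step.

Initialize: total = 0
Initialize: values = [1, 1, 5, 5]
Initialize: items = [2, 4, 2, 1]
Entering loop: for elem, item in zip(values, items):

After execution: total = 21
21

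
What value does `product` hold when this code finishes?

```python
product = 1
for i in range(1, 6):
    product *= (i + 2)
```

Let's trace through this code step by step.

Initialize: product = 1
Entering loop: for i in range(1, 6):

After execution: product = 2520
2520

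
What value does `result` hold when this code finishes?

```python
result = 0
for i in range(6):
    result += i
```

Let's trace through this code step by step.

Initialize: result = 0
Entering loop: for i in range(6):

After execution: result = 15
15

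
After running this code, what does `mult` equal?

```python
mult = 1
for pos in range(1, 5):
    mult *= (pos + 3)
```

Let's trace through this code step by step.

Initialize: mult = 1
Entering loop: for pos in range(1, 5):

After execution: mult = 840
840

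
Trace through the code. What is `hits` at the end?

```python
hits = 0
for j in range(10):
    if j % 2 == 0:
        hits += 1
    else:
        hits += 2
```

Let's trace through this code step by step.

Initialize: hits = 0
Entering loop: for j in range(10):

After execution: hits = 15
15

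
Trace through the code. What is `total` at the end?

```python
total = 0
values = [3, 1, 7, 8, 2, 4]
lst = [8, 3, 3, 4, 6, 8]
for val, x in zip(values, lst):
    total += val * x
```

Let's trace through this code step by step.

Initialize: total = 0
Initialize: values = [3, 1, 7, 8, 2, 4]
Initialize: lst = [8, 3, 3, 4, 6, 8]
Entering loop: for val, x in zip(values, lst):

After execution: total = 124
124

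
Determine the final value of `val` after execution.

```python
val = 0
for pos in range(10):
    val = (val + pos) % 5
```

Let's trace through this code step by step.

Initialize: val = 0
Entering loop: for pos in range(10):

After execution: val = 0
0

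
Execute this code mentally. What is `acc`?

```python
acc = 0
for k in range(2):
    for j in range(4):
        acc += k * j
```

Let's trace through this code step by step.

Initialize: acc = 0
Entering loop: for k in range(2):

After execution: acc = 6
6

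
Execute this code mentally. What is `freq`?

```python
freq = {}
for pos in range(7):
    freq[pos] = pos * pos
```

Let's trace through this code step by step.

Initialize: freq = {}
Entering loop: for pos in range(7):

After execution: freq = {0: 0, 1: 1, 2: 4, 3: 9, 4: 16, 5: 25, 6: 36}
{0: 0, 1: 1, 2: 4, 3: 9, 4: 16, 5: 25, 6: 36}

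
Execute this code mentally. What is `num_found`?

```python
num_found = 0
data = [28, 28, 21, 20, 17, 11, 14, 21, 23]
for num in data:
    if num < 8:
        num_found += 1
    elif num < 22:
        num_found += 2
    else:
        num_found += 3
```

Let's trace through this code step by step.

Initialize: num_found = 0
Initialize: data = [28, 28, 21, 20, 17, 11, 14, 21, 23]
Entering loop: for num in data:

After execution: num_found = 21
21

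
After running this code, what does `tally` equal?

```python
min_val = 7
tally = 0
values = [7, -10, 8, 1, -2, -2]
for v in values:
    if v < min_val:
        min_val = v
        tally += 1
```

Let's trace through this code step by step.

Initialize: min_val = 7
Initialize: tally = 0
Initialize: values = [7, -10, 8, 1, -2, -2]
Entering loop: for v in values:

After execution: tally = 1
1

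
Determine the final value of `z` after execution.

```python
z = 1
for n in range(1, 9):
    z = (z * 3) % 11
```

Let's trace through this code step by step.

Initialize: z = 1
Entering loop: for n in range(1, 9):

After execution: z = 5
5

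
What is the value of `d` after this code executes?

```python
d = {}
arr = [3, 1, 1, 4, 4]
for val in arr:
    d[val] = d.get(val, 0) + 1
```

Let's trace through this code step by step.

Initialize: d = {}
Initialize: arr = [3, 1, 1, 4, 4]
Entering loop: for val in arr:

After execution: d = {3: 1, 1: 2, 4: 2}
{3: 1, 1: 2, 4: 2}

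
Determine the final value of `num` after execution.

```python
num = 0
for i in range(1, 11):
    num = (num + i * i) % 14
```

Let's trace through this code step by step.

Initialize: num = 0
Entering loop: for i in range(1, 11):

After execution: num = 7
7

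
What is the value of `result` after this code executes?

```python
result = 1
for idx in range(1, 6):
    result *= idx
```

Let's trace through this code step by step.

Initialize: result = 1
Entering loop: for idx in range(1, 6):

After execution: result = 120
120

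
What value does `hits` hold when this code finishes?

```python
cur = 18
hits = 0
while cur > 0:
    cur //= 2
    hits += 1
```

Let's trace through this code step by step.

Initialize: cur = 18
Initialize: hits = 0
Entering loop: while cur > 0:

After execution: hits = 5
5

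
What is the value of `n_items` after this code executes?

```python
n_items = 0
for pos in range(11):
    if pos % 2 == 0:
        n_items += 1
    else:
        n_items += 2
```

Let's trace through this code step by step.

Initialize: n_items = 0
Entering loop: for pos in range(11):

After execution: n_items = 16
16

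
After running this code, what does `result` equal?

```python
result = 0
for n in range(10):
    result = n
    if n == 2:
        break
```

Let's trace through this code step by step.

Initialize: result = 0
Entering loop: for n in range(10):

After execution: result = 2
2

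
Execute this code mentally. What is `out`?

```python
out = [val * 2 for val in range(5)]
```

Let's trace through this code step by step.

Initialize: out = [val * 2 for val in range(5)]

After execution: out = [0, 2, 4, 6, 8]
[0, 2, 4, 6, 8]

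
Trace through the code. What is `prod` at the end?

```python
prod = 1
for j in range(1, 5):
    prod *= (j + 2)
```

Let's trace through this code step by step.

Initialize: prod = 1
Entering loop: for j in range(1, 5):

After execution: prod = 360
360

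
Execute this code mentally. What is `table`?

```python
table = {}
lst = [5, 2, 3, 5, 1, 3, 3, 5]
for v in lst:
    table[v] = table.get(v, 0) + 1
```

Let's trace through this code step by step.

Initialize: table = {}
Initialize: lst = [5, 2, 3, 5, 1, 3, 3, 5]
Entering loop: for v in lst:

After execution: table = {5: 3, 2: 1, 3: 3, 1: 1}
{5: 3, 2: 1, 3: 3, 1: 1}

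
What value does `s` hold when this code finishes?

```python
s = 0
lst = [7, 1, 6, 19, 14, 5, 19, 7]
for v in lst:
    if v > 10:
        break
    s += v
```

Let's trace through this code step by step.

Initialize: s = 0
Initialize: lst = [7, 1, 6, 19, 14, 5, 19, 7]
Entering loop: for v in lst:

After execution: s = 14
14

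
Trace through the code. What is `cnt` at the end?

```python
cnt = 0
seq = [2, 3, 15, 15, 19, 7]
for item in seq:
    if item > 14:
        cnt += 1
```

Let's trace through this code step by step.

Initialize: cnt = 0
Initialize: seq = [2, 3, 15, 15, 19, 7]
Entering loop: for item in seq:

After execution: cnt = 3
3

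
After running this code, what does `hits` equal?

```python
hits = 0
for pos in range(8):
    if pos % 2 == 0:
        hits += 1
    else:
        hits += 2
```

Let's trace through this code step by step.

Initialize: hits = 0
Entering loop: for pos in range(8):

After execution: hits = 12
12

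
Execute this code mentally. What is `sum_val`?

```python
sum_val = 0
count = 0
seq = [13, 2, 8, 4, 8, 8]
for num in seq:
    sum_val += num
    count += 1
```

Let's trace through this code step by step.

Initialize: sum_val = 0
Initialize: count = 0
Initialize: seq = [13, 2, 8, 4, 8, 8]
Entering loop: for num in seq:

After execution: sum_val = 43
43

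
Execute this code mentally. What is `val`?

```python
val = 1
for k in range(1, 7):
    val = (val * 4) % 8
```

Let's trace through this code step by step.

Initialize: val = 1
Entering loop: for k in range(1, 7):

After execution: val = 0
0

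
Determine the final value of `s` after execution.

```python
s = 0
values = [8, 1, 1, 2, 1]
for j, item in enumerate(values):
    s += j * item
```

Let's trace through this code step by step.

Initialize: s = 0
Initialize: values = [8, 1, 1, 2, 1]
Entering loop: for j, item in enumerate(values):

After execution: s = 13
13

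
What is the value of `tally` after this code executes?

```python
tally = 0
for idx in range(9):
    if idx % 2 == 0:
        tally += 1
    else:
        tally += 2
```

Let's trace through this code step by step.

Initialize: tally = 0
Entering loop: for idx in range(9):

After execution: tally = 13
13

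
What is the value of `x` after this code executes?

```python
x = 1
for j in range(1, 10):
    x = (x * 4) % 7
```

Let's trace through this code step by step.

Initialize: x = 1
Entering loop: for j in range(1, 10):

After execution: x = 1
1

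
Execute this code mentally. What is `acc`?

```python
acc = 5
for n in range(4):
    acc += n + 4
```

Let's trace through this code step by step.

Initialize: acc = 5
Entering loop: for n in range(4):

After execution: acc = 27
27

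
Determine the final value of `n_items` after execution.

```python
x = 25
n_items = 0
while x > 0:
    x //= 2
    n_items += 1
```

Let's trace through this code step by step.

Initialize: x = 25
Initialize: n_items = 0
Entering loop: while x > 0:

After execution: n_items = 5
5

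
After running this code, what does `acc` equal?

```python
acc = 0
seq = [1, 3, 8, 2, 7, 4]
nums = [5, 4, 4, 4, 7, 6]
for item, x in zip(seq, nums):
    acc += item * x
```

Let's trace through this code step by step.

Initialize: acc = 0
Initialize: seq = [1, 3, 8, 2, 7, 4]
Initialize: nums = [5, 4, 4, 4, 7, 6]
Entering loop: for item, x in zip(seq, nums):

After execution: acc = 130
130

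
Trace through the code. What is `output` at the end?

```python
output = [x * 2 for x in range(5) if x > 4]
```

Let's trace through this code step by step.

Initialize: output = [x * 2 for x in range(5) if x > 4]

After execution: output = []
[]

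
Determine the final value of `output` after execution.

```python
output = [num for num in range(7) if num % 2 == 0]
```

Let's trace through this code step by step.

Initialize: output = [num for num in range(7) if num % 2 == 0]

After execution: output = [0, 2, 4, 6]
[0, 2, 4, 6]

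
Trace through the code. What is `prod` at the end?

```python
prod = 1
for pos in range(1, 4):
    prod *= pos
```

Let's trace through this code step by step.

Initialize: prod = 1
Entering loop: for pos in range(1, 4):

After execution: prod = 6
6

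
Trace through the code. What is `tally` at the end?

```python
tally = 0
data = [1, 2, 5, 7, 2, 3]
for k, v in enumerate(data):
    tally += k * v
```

Let's trace through this code step by step.

Initialize: tally = 0
Initialize: data = [1, 2, 5, 7, 2, 3]
Entering loop: for k, v in enumerate(data):

After execution: tally = 56
56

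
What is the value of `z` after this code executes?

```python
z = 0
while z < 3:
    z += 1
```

Let's trace through this code step by step.

Initialize: z = 0
Entering loop: while z < 3:

After execution: z = 3
3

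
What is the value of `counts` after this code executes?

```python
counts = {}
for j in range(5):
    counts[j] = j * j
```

Let's trace through this code step by step.

Initialize: counts = {}
Entering loop: for j in range(5):

After execution: counts = {0: 0, 1: 1, 2: 4, 3: 9, 4: 16}
{0: 0, 1: 1, 2: 4, 3: 9, 4: 16}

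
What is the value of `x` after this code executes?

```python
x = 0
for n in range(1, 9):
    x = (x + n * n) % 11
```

Let's trace through this code step by step.

Initialize: x = 0
Entering loop: for n in range(1, 9):

After execution: x = 6
6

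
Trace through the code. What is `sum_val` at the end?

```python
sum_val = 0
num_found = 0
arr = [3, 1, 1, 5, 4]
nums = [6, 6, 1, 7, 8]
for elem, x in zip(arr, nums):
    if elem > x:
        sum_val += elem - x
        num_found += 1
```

Let's trace through this code step by step.

Initialize: sum_val = 0
Initialize: num_found = 0
Initialize: arr = [3, 1, 1, 5, 4]
Initialize: nums = [6, 6, 1, 7, 8]
Entering loop: for elem, x in zip(arr, nums):

After execution: sum_val = 0
0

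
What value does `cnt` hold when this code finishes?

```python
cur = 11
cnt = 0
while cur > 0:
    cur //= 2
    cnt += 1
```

Let's trace through this code step by step.

Initialize: cur = 11
Initialize: cnt = 0
Entering loop: while cur > 0:

After execution: cnt = 4
4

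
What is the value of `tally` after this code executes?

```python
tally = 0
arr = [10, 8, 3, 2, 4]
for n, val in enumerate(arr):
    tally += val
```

Let's trace through this code step by step.

Initialize: tally = 0
Initialize: arr = [10, 8, 3, 2, 4]
Entering loop: for n, val in enumerate(arr):

After execution: tally = 27
27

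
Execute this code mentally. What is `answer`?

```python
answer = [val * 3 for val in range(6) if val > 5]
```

Let's trace through this code step by step.

Initialize: answer = [val * 3 for val in range(6) if val > 5]

After execution: answer = []
[]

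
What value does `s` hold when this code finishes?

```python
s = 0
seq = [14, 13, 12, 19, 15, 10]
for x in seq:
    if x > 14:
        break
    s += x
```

Let's trace through this code step by step.

Initialize: s = 0
Initialize: seq = [14, 13, 12, 19, 15, 10]
Entering loop: for x in seq:

After execution: s = 39
39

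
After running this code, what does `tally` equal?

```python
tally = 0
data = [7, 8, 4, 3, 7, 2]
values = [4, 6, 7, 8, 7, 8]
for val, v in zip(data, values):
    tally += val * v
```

Let's trace through this code step by step.

Initialize: tally = 0
Initialize: data = [7, 8, 4, 3, 7, 2]
Initialize: values = [4, 6, 7, 8, 7, 8]
Entering loop: for val, v in zip(data, values):

After execution: tally = 193
193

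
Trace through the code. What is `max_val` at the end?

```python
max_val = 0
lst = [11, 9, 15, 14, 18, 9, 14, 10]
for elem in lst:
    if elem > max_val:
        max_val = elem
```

Let's trace through this code step by step.

Initialize: max_val = 0
Initialize: lst = [11, 9, 15, 14, 18, 9, 14, 10]
Entering loop: for elem in lst:

After execution: max_val = 18
18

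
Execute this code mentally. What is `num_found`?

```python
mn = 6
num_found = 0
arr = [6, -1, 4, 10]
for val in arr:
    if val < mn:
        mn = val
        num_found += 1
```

Let's trace through this code step by step.

Initialize: mn = 6
Initialize: num_found = 0
Initialize: arr = [6, -1, 4, 10]
Entering loop: for val in arr:

After execution: num_found = 1
1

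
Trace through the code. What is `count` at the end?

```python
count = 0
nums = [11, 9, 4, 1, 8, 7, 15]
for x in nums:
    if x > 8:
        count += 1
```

Let's trace through this code step by step.

Initialize: count = 0
Initialize: nums = [11, 9, 4, 1, 8, 7, 15]
Entering loop: for x in nums:

After execution: count = 3
3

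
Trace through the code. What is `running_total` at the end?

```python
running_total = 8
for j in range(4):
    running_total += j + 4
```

Let's trace through this code step by step.

Initialize: running_total = 8
Entering loop: for j in range(4):

After execution: running_total = 30
30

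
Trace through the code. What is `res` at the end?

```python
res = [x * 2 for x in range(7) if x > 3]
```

Let's trace through this code step by step.

Initialize: res = [x * 2 for x in range(7) if x > 3]

After execution: res = [8, 10, 12]
[8, 10, 12]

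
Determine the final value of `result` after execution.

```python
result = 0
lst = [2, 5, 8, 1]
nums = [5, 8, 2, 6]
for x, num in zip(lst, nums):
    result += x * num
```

Let's trace through this code step by step.

Initialize: result = 0
Initialize: lst = [2, 5, 8, 1]
Initialize: nums = [5, 8, 2, 6]
Entering loop: for x, num in zip(lst, nums):

After execution: result = 72
72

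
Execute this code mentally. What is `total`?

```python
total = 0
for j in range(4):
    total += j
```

Let's trace through this code step by step.

Initialize: total = 0
Entering loop: for j in range(4):

After execution: total = 6
6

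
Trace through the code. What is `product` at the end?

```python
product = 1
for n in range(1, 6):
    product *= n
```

Let's trace through this code step by step.

Initialize: product = 1
Entering loop: for n in range(1, 6):

After execution: product = 120
120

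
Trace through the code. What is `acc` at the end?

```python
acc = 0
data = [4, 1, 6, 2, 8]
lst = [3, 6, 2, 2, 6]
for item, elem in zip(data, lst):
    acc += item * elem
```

Let's trace through this code step by step.

Initialize: acc = 0
Initialize: data = [4, 1, 6, 2, 8]
Initialize: lst = [3, 6, 2, 2, 6]
Entering loop: for item, elem in zip(data, lst):

After execution: acc = 82
82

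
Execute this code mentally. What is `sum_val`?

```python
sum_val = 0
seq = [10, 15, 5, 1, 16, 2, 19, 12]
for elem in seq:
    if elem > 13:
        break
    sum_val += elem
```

Let's trace through this code step by step.

Initialize: sum_val = 0
Initialize: seq = [10, 15, 5, 1, 16, 2, 19, 12]
Entering loop: for elem in seq:

After execution: sum_val = 10
10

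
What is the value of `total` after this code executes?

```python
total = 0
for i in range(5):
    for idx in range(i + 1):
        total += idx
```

Let's trace through this code step by step.

Initialize: total = 0
Entering loop: for i in range(5):

After execution: total = 20
20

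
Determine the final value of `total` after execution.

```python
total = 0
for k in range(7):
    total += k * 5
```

Let's trace through this code step by step.

Initialize: total = 0
Entering loop: for k in range(7):

After execution: total = 105
105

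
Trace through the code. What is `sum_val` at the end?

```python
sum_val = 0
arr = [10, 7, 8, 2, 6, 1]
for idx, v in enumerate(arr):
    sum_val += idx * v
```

Let's trace through this code step by step.

Initialize: sum_val = 0
Initialize: arr = [10, 7, 8, 2, 6, 1]
Entering loop: for idx, v in enumerate(arr):

After execution: sum_val = 58
58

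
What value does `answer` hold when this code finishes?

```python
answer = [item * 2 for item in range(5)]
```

Let's trace through this code step by step.

Initialize: answer = [item * 2 for item in range(5)]

After execution: answer = [0, 2, 4, 6, 8]
[0, 2, 4, 6, 8]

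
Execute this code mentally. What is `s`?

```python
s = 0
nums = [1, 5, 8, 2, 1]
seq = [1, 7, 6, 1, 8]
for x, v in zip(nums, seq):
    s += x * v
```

Let's trace through this code step by step.

Initialize: s = 0
Initialize: nums = [1, 5, 8, 2, 1]
Initialize: seq = [1, 7, 6, 1, 8]
Entering loop: for x, v in zip(nums, seq):

After execution: s = 94
94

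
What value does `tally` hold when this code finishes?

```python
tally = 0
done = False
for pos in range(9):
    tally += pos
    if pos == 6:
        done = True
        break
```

Let's trace through this code step by step.

Initialize: tally = 0
Initialize: done = False
Entering loop: for pos in range(9):

After execution: tally = 21
21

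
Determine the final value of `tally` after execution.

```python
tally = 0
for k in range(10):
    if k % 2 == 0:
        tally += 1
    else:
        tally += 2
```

Let's trace through this code step by step.

Initialize: tally = 0
Entering loop: for k in range(10):

After execution: tally = 15
15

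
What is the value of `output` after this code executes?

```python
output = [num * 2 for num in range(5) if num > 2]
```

Let's trace through this code step by step.

Initialize: output = [num * 2 for num in range(5) if num > 2]

After execution: output = [6, 8]
[6, 8]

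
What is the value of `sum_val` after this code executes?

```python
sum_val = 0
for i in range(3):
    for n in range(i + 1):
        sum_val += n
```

Let's trace through this code step by step.

Initialize: sum_val = 0
Entering loop: for i in range(3):

After execution: sum_val = 4
4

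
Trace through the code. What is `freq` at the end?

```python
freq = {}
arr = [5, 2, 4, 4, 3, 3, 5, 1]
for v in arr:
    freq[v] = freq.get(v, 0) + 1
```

Let's trace through this code step by step.

Initialize: freq = {}
Initialize: arr = [5, 2, 4, 4, 3, 3, 5, 1]
Entering loop: for v in arr:

After execution: freq = {5: 2, 2: 1, 4: 2, 3: 2, 1: 1}
{5: 2, 2: 1, 4: 2, 3: 2, 1: 1}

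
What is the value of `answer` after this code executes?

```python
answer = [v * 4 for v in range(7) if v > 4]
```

Let's trace through this code step by step.

Initialize: answer = [v * 4 for v in range(7) if v > 4]

After execution: answer = [20, 24]
[20, 24]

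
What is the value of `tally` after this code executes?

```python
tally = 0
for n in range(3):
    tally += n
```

Let's trace through this code step by step.

Initialize: tally = 0
Entering loop: for n in range(3):

After execution: tally = 3
3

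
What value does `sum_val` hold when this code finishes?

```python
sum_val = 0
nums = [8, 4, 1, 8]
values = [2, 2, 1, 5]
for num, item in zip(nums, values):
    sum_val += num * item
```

Let's trace through this code step by step.

Initialize: sum_val = 0
Initialize: nums = [8, 4, 1, 8]
Initialize: values = [2, 2, 1, 5]
Entering loop: for num, item in zip(nums, values):

After execution: sum_val = 65
65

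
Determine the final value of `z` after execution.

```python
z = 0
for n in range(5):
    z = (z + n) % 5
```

Let's trace through this code step by step.

Initialize: z = 0
Entering loop: for n in range(5):

After execution: z = 0
0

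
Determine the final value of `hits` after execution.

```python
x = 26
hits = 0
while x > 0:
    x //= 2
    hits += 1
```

Let's trace through this code step by step.

Initialize: x = 26
Initialize: hits = 0
Entering loop: while x > 0:

After execution: hits = 5
5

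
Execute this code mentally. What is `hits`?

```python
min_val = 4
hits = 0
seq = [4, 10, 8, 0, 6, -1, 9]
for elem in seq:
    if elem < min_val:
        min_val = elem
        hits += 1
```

Let's trace through this code step by step.

Initialize: min_val = 4
Initialize: hits = 0
Initialize: seq = [4, 10, 8, 0, 6, -1, 9]
Entering loop: for elem in seq:

After execution: hits = 2
2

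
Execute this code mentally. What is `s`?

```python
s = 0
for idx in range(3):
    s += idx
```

Let's trace through this code step by step.

Initialize: s = 0
Entering loop: for idx in range(3):

After execution: s = 3
3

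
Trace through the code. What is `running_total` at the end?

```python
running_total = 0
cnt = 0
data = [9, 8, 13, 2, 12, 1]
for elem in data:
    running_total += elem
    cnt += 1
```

Let's trace through this code step by step.

Initialize: running_total = 0
Initialize: cnt = 0
Initialize: data = [9, 8, 13, 2, 12, 1]
Entering loop: for elem in data:

After execution: running_total = 45
45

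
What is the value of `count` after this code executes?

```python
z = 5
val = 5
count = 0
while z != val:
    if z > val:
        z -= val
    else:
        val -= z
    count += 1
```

Let's trace through this code step by step.

Initialize: z = 5
Initialize: val = 5
Initialize: count = 0
Entering loop: while z != val:

After execution: count = 0
0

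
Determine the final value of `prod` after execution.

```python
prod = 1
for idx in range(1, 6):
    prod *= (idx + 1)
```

Let's trace through this code step by step.

Initialize: prod = 1
Entering loop: for idx in range(1, 6):

After execution: prod = 720
720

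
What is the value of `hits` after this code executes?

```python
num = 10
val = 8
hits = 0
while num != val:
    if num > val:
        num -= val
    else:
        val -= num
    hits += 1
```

Let's trace through this code step by step.

Initialize: num = 10
Initialize: val = 8
Initialize: hits = 0
Entering loop: while num != val:

After execution: hits = 4
4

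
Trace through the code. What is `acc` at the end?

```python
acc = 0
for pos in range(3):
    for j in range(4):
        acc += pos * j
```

Let's trace through this code step by step.

Initialize: acc = 0
Entering loop: for pos in range(3):

After execution: acc = 18
18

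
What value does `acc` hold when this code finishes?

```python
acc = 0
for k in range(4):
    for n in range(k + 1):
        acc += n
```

Let's trace through this code step by step.

Initialize: acc = 0
Entering loop: for k in range(4):

After execution: acc = 10
10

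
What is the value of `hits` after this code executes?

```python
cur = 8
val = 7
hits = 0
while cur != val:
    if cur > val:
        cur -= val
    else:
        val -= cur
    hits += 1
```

Let's trace through this code step by step.

Initialize: cur = 8
Initialize: val = 7
Initialize: hits = 0
Entering loop: while cur != val:

After execution: hits = 7
7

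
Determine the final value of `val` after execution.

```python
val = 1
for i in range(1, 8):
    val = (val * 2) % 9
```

Let's trace through this code step by step.

Initialize: val = 1
Entering loop: for i in range(1, 8):

After execution: val = 2
2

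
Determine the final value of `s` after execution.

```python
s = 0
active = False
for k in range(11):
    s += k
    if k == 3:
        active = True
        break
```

Let's trace through this code step by step.

Initialize: s = 0
Initialize: active = False
Entering loop: for k in range(11):

After execution: s = 6
6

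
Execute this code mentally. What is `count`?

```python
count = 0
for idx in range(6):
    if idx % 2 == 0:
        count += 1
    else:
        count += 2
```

Let's trace through this code step by step.

Initialize: count = 0
Entering loop: for idx in range(6):

After execution: count = 9
9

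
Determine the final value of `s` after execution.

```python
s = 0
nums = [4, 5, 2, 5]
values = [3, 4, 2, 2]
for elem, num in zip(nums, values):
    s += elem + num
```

Let's trace through this code step by step.

Initialize: s = 0
Initialize: nums = [4, 5, 2, 5]
Initialize: values = [3, 4, 2, 2]
Entering loop: for elem, num in zip(nums, values):

After execution: s = 27
27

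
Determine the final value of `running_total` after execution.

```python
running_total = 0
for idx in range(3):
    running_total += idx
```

Let's trace through this code step by step.

Initialize: running_total = 0
Entering loop: for idx in range(3):

After execution: running_total = 3
3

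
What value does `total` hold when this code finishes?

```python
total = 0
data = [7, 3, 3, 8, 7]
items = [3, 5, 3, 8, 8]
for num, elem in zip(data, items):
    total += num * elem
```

Let's trace through this code step by step.

Initialize: total = 0
Initialize: data = [7, 3, 3, 8, 7]
Initialize: items = [3, 5, 3, 8, 8]
Entering loop: for num, elem in zip(data, items):

After execution: total = 165
165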